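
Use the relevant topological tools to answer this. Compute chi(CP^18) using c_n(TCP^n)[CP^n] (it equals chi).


For any closed oriented manifold, <e(TM),[M]> = chi(M).
chi(CP^18) = 18+1 = 19

19


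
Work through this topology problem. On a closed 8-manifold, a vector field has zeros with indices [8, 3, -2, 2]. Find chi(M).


Poincare-Hopf: chi(M) = sum of indices of zeros.
chi = (8) + (3) + (-2) + (2) = 11

11


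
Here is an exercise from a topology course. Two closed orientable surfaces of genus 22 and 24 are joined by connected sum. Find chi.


chi(Sigma_22) = 2 - 2*22 = -42
chi(Sigma_24) = 2 - 2*24 = -46
For surfaces: chi(A#B) = chi(A) + chi(B) - 2.
chi = -42 + -46 - 2 = -90

-90


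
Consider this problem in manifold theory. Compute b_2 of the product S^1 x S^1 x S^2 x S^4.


Each S^d has Poincare polynomial 1 + t^d.
The product S^1 x S^1 x S^2 x S^4 has Poincare polynomial prod(1+t^d_i).
Expanding: b_0=1, b_1=2, b_2=2, b_3=2, b_4=2, b_5=2, b_6=2, b_7=2, b_8=1.
b_2 = 2

2


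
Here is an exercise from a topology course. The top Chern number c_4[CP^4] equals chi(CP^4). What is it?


For any closed oriented manifold, <e(TM),[M]> = chi(M).
chi(CP^4) = 4+1 = 5

5


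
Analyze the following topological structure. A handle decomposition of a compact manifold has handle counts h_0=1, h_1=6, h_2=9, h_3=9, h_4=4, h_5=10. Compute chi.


Handles of index k contribute (-1)^k to chi (same as CW cells).
chi = (1) + (-6) + (9) + (-9) + (4) + (-10) = -11

-11


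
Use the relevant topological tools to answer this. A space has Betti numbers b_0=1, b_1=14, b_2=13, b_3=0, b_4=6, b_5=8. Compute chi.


chi = sum_k (-1)^k b_k.
= (1) + (-14) + (13) + (0) + (6) + (-8)
= -2

-2


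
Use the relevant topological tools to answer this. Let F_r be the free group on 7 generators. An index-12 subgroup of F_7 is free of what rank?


Nielsen-Schreier: an index-n subgroup of F_r is free of rank 1 + n(r-1).
Equivalently: chi(cover) = n*chi(base); chi(vee_r S^1) = 1 - 7 = -6.
chi(E) = 12*(-6) = -72; rank = 1 - chi(E) = 1 - (-72) = 73.
rank = 1 + 12*(7-1) = 1 + 72 = 73

73


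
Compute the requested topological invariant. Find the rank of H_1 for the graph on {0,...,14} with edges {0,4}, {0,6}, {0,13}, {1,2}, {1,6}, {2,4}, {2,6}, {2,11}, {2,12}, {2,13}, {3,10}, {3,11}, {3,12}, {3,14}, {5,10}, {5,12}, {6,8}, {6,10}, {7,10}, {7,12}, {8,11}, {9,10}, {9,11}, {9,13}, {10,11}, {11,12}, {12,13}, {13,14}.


b_1 = E - V + (number of components).
E = 28, V = 15, components = 1.
b_1 = 28 - 15 + 1 = 14

14


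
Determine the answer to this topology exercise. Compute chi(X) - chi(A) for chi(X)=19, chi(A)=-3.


Relative Euler characteristic: chi(X, A) = chi(X) - chi(A).
= 19 - (-3) = 22

22


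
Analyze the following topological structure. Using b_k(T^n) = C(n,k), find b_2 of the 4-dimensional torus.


By the Kunneth formula, b_k(T^n) = C(n,k).
b_2(T^4) = C(4,2).
C(4,2) = 4!/(2!*2!) = 6

6


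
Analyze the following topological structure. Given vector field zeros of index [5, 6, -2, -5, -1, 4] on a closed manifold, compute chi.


Poincare-Hopf: chi(M) = sum of indices of zeros.
chi = (5) + (6) + (-2) + (-5) + (-1) + (4) = 7

7


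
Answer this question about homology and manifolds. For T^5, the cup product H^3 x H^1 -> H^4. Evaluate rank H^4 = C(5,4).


Cup product: H^p x H^q -> H^{p+q}; here p+q = 3+1 = 4.
rank H^k(T^n) = C(n,k).
C(5,4) = 5

5


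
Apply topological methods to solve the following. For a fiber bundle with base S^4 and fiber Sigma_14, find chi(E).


chi(S^4) = 2 (n even), chi(Sigma_14) = 2 - 2*14 = -26.
chi(E) = 2 * (-26) = -52

-52


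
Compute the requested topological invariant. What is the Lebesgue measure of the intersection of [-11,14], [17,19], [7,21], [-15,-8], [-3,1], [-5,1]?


Intersection = [max(a_i), min(b_i)] = [17, -8].
Since 17 > -8, the intersection is empty.
Length = 0

0


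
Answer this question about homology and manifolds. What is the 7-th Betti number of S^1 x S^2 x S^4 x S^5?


Each S^d has Poincare polynomial 1 + t^d.
The product S^1 x S^2 x S^4 x S^5 has Poincare polynomial prod(1+t^d_i).
Expanding: b_0=1, b_1=1, b_2=1, b_3=1, b_4=1, b_5=2, b_6=2, b_7=2, b_8=1, b_9=1, b_10=1, b_11=1, b_12=1.
b_7 = 2

2


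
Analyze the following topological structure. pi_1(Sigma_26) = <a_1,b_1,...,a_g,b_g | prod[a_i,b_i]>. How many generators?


Standard presentation: pi_1(Sigma_g) = <a_1,b_1,...,a_g,b_g | [a_1,b_1]...[a_g,b_g] = 1>.
Number of generators = 2g = 2*26 = 52

52


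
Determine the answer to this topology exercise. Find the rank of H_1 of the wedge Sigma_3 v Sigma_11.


For a wedge: H_1(A v B) = H_1(A) + H_1(B).
b_1(Sigma_3) = 6, b_1(Sigma_11) = 22.
b_1 = 6 + 22 = 28

28


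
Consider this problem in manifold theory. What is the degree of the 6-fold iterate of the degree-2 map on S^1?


deg(f) = 2. Degree is multiplicative: deg(f^6) = (deg f)^6.
deg(f^6) = (2)^6 = 64

64


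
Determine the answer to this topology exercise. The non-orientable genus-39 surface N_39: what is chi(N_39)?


For a non-orientable closed surface with k crosscaps: chi = 2 - k.
Here k = 39.
chi = 2 - 39 = -37

-37


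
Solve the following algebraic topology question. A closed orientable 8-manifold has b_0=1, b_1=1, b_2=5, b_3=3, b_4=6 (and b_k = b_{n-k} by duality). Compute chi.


By Poincare duality b_k = b_{8-k}, so full Betti numbers: b_0=1, b_1=1, b_2=5, b_3=3, b_4=6, b_5=3, b_6=5, b_7=1, b_8=1.
chi = sum (-1)^k b_k = 10

10


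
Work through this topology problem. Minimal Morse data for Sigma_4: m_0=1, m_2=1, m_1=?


A perfect Morse function has m_k = b_k.
For Sigma_4: b_0=1, b_1=2g=8, b_2=1.
Saddles m_1 = 2g = 8

8


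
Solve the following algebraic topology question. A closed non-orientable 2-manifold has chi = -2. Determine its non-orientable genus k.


chi = 2 - k for closed non-orientable surfaces with k crosscaps.
-2 = 2 - k
k = 2 - (-2) = 4

4


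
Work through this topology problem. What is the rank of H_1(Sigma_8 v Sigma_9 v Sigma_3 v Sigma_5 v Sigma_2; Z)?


For a wedge X v Y: reduced H_k(X v Y) = H_k(X) + H_k(Y).
Each Sigma_g contributes b_1 = 2g.
b_1 = 16 + 18 + 6 + 10 + 4 = 54

54


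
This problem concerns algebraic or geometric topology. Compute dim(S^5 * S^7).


Join of spheres: S^m * S^n = S^{m+n+1}.
dim = 5 + 7 + 1 = 13

13


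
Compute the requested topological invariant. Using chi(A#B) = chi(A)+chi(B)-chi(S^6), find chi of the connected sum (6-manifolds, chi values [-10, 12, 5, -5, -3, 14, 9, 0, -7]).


For n-manifolds: chi(A#B) = chi(A) + chi(B) - chi(S^6).
chi(S^6) = 1 + (-1)^6 = 2.
chi(#) = (sum chi_i) - (9-1)*chi(S^6) = 15 - 8*2 = -1

-1


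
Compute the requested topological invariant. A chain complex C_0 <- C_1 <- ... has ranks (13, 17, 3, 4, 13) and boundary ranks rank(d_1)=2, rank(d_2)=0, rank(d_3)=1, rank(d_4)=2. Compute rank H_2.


rank H_k = rank(ker d_k) - rank(im d_{k+1}).
rank(ker d_2) = rank(C_2) - rank(d_2) = 3 - 0 = 3.
rank(im d_{2+1}) = 1.
rank H_2 = 3 - 1 = 2

2


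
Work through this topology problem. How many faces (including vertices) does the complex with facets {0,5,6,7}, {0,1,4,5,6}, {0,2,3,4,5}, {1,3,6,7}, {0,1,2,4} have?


Each maximal simplex on m vertices has 2^m - 1 nonempty faces.
Take the union (dedupe shared faces).
Total distinct faces = 76

76


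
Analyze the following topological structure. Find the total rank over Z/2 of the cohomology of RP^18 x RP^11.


dim H^*(RP^n; Z/2) = n+1 (one Z/2 in each degree 0..n).
Total Betti number is multiplicative.
Total = (18+1) * (11+1) = 19 * 12 = 228

228


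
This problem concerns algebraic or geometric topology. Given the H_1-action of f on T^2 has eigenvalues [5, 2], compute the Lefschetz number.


For a torus self-map: L(f) = det(I - A) where A acts on H_1.
L(f) = (1-5) * (1-2) = -4 * -1 = 4

4


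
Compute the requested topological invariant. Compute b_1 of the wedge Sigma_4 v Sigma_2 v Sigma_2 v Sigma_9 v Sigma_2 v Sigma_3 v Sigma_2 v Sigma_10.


For a wedge X v Y: reduced H_k(X v Y) = H_k(X) + H_k(Y).
Each Sigma_g contributes b_1 = 2g.
b_1 = 8 + 4 + 4 + 18 + 4 + 6 + 4 + 20 = 68

68


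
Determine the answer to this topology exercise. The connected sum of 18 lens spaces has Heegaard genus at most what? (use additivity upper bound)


Heegaard genus satisfies g(A#B) <= g(A) + g(B).
Each lens space has g = 1.
Upper bound: 18 * 1 = 18

18


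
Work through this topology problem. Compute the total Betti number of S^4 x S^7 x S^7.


Total Betti number is multiplicative under products.
Each S^d (d>=1) has total Betti number 2.
There are 3 sphere factors.
Total = 2^3 = 8

8


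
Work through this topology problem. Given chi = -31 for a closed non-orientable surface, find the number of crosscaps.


chi = 2 - k for closed non-orientable surfaces with k crosscaps.
-31 = 2 - k
k = 2 - (-31) = 33

33


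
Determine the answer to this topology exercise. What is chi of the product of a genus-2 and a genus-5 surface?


chi(Sigma_2) = 2 - 2*2 = -2
chi(Sigma_5) = 2 - 2*5 = -8
chi(product) = (-2) * (-8) = 16

16


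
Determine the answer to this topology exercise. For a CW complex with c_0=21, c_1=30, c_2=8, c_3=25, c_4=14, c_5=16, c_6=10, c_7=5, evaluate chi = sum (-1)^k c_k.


chi = sum_k (-1)^k c_k.
= (-1)^0*21 + (-1)^1*30 + (-1)^2*8 + (-1)^3*25 + (-1)^4*14 + (-1)^5*16 + (-1)^6*10 + (-1)^7*5
= (21) + (-30) + (8) + (-25) + (14) + (-16) + (10) + (-5)
= -23

-23


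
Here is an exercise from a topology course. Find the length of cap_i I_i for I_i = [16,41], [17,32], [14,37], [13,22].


Intersection = [max(a_i), min(b_i)] = [17, 22].
Length = 22 - 17 = 5

5


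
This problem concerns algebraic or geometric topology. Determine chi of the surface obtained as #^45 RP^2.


For a non-orientable closed surface with k crosscaps: chi = 2 - k.
Here k = 45.
chi = 2 - 45 = -43

-43


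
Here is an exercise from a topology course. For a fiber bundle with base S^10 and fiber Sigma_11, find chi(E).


chi(S^10) = 2 (n even), chi(Sigma_11) = 2 - 2*11 = -20.
chi(E) = 2 * (-20) = -40

-40


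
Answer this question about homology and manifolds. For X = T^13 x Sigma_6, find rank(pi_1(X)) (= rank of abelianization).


pi_1(A x B) = pi_1(A) x pi_1(B); rank of abelianization = b_1.
b_1(T^13) = 13, b_1(Sigma_6) = 2*6 = 12.
b_1(product) = 13 + 12 = 25

25


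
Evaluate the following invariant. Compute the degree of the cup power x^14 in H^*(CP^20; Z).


|x| = 2 in H^*(CP^n).
|x^14| = 14 * |x| = 14 * 2 = 28

28


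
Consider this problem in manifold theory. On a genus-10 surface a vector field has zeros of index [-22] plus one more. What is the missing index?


Poincare-Hopf: sum of indices = chi(M).
chi(Sigma_10) = 2 - 2*10 = -18.
Sum of known indices = -22.
x = chi - (sum known) = -18 - (-22) = 4

4


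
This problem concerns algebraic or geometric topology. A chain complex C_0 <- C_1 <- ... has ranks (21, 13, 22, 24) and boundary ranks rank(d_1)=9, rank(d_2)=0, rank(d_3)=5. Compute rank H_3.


rank H_k = rank(ker d_k) - rank(im d_{k+1}).
rank(ker d_3) = rank(C_3) - rank(d_3) = 24 - 5 = 19.
rank(im d_{3+1}) = 0.
rank H_3 = 19 - 0 = 19

19


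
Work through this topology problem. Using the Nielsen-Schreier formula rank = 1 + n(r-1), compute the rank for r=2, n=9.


Nielsen-Schreier: an index-n subgroup of F_r is free of rank 1 + n(r-1).
Equivalently: chi(cover) = n*chi(base); chi(vee_r S^1) = 1 - 2 = -1.
chi(E) = 9*(-1) = -9; rank = 1 - chi(E) = 1 - (-9) = 10.
rank = 1 + 9*(2-1) = 1 + 9 = 10

10


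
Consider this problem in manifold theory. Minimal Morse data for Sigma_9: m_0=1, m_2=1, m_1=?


A perfect Morse function has m_k = b_k.
For Sigma_9: b_0=1, b_1=2g=18, b_2=1.
Saddles m_1 = 2g = 18

18


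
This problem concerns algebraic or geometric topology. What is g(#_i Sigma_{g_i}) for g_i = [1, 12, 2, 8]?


Genus is additive under connected sum of orientable surfaces.
g = 1 + 12 + 2 + 8 = 23

23


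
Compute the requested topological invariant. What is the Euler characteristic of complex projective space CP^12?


CP^12 has one cell in each even dimension 0, 2, ..., 2*12 (12+1 cells total).
All cells are even-dimensional, so chi = number of cells.
chi = 12 + 1 = 13

13


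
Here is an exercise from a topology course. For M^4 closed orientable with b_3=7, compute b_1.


Poincare duality for closed orientable n-manifolds: b_k = b_{n-k}.
Here n = 4, so b_1 = b_3 = 7

7


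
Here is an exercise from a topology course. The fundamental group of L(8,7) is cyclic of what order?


pi_1(L(p,q)) = Z/pZ for any q coprime to p.
|pi_1(L(8,7))| = 8

8


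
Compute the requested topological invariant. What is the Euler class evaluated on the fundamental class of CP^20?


For any closed oriented manifold, <e(TM),[M]> = chi(M).
chi(CP^20) = 20+1 = 21

21


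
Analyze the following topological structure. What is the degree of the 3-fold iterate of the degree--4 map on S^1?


deg(f) = -4. Degree is multiplicative: deg(f^3) = (deg f)^3.
deg(f^3) = (-4)^3 = -64

-64


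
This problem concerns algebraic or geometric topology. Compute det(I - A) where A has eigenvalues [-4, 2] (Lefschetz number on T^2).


For a torus self-map: L(f) = det(I - A) where A acts on H_1.
L(f) = (1--4) * (1-2) = 5 * -1 = -5

-5


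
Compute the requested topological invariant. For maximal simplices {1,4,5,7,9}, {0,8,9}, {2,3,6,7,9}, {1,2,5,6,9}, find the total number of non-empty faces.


Each maximal simplex on m vertices has 2^m - 1 nonempty faces.
Take the union (dedupe shared faces).
Total distinct faces = 83

83


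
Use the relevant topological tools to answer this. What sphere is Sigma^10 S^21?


Each suspension raises dimension by 1: Sigma S^n = S^{n+1}.
Sigma^10 S^21 = S^{21+10} = S^31

31


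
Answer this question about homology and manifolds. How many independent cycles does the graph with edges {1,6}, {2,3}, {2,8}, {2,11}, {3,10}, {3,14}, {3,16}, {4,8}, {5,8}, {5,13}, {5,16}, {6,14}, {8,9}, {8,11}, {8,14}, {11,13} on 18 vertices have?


b_1 = E - V + (number of components).
E = 16, V = 18, components = 6.
b_1 = 16 - 18 + 6 = 4

4


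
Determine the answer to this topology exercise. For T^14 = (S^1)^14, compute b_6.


By the Kunneth formula, b_k(T^n) = C(n,k).
b_6(T^14) = C(14,6).
C(14,6) = 14!/(6!*8!) = 3003

3003


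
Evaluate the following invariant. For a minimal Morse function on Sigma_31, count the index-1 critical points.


A perfect Morse function has m_k = b_k.
For Sigma_31: b_0=1, b_1=2g=62, b_2=1.
Saddles m_1 = 2g = 62

62


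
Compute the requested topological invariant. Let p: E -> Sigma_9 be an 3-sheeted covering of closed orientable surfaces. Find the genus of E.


For an n-sheeted cover: chi(E) = n * chi(B).
chi(Sigma_9) = 2 - 2*9 = -16.
chi(E) = 3 * (-16) = -48.
genus(E) = (2 - chi(E))/2 = (2 - (-48))/2 = 50/2 = 25

25


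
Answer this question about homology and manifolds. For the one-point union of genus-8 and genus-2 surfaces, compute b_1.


For a wedge: H_1(A v B) = H_1(A) + H_1(B).
b_1(Sigma_8) = 16, b_1(Sigma_2) = 4.
b_1 = 16 + 4 = 20

20


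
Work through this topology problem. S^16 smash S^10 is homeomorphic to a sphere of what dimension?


S^m ^ S^n = S^{m+n}.
k = 16 + 10 = 26

26


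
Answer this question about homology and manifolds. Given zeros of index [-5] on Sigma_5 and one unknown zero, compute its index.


Poincare-Hopf: sum of indices = chi(M).
chi(Sigma_5) = 2 - 2*5 = -8.
Sum of known indices = -5.
x = chi - (sum known) = -8 - (-5) = -3

-3


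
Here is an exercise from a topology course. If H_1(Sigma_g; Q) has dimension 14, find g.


For a closed orientable surface: b_1 = 2g.
14 = 2g
g = 14 / 2 = 7

7


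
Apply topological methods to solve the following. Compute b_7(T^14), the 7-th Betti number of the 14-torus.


By the Kunneth formula, b_k(T^n) = C(n,k).
b_7(T^14) = C(14,7).
C(14,7) = 14!/(7!*7!) = 3432

3432


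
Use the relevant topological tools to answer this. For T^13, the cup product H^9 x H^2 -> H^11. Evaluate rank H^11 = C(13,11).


Cup product: H^p x H^q -> H^{p+q}; here p+q = 9+2 = 11.
rank H^k(T^n) = C(n,k).
C(13,11) = 78

78


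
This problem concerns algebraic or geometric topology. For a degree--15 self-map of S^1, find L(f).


On S^1: L(f) = tr(f_0*) + (-1)^1 tr(f_1*) = 1 + (-1)^1 * deg(f).
L(f) = 1 + (-1)^1 * -15 = 1 + 15 = 16

16


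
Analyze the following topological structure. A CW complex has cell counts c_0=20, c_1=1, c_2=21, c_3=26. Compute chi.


chi = sum_k (-1)^k c_k.
= (-1)^0*20 + (-1)^1*1 + (-1)^2*21 + (-1)^3*26
= (20) + (-1) + (21) + (-26)
= 14

14


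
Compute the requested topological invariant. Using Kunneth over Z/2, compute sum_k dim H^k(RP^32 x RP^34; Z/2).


dim H^*(RP^n; Z/2) = n+1 (one Z/2 in each degree 0..n).
Total Betti number is multiplicative.
Total = (32+1) * (34+1) = 33 * 35 = 1155

1155


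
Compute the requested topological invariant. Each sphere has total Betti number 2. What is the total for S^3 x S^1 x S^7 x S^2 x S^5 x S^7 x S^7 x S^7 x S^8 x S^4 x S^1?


Total Betti number is multiplicative under products.
Each S^d (d>=1) has total Betti number 2.
There are 11 sphere factors.
Total = 2^11 = 2048

2048


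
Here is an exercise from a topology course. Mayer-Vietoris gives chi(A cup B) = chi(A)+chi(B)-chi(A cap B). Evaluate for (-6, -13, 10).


chi(A cup B) = chi(A) + chi(B) - chi(A cap B)
= -6 + (-13) - (10)
= -29

-29


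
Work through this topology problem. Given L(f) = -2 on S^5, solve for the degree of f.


L(f) = 1 + (-1)^5 deg(f) on S^5.
-2 = 1 + (-1)^5 * deg(f)
(-1)^5 * deg(f) = -3
deg(f) = 3

3


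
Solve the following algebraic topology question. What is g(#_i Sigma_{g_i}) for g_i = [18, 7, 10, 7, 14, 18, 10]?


Genus is additive under connected sum of orientable surfaces.
g = 18 + 7 + 10 + 7 + 14 + 18 + 10 = 84

84


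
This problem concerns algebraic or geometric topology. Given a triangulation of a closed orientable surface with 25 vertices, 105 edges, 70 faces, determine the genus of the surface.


chi = V - E + F = 25 - 105 + 70 = -10
For orientable closed surface: chi = 2 - 2g, so g = (2 - chi)/2.
g = (2 - (-10)) / 2 = 12 / 2 = 6

6


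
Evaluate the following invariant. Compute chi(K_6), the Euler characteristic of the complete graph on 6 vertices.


K_6: V = 6, E = C(6,2) = 15.
chi = V - E = 6 - 15 = -9

-9


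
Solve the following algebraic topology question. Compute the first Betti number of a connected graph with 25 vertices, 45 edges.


For a connected graph: rank(pi_1) = b_1 = E - V + 1 = 1 - chi.
chi = V - E = 25 - 45 = -20.
rank = 1 - (-20) = 45 - 25 + 1 = 21

21


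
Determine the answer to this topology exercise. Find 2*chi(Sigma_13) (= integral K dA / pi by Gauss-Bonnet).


Gauss-Bonnet: integral K dA = 2*pi*chi(M).
chi(Sigma_13) = 2 - 2*13 = -24.
(integral K dA)/pi = 2*chi = 2*(-24) = -48

-48


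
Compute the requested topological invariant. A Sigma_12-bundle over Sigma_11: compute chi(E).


For a fiber bundle F -> E -> B (with CW structure): chi(E) = chi(B) * chi(F).
chi(Sigma_11) = -20, chi(Sigma_12) = -22.
chi(E) = (-20) * (-22) = 440

440


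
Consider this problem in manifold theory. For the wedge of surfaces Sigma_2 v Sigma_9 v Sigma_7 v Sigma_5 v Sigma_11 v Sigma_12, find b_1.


For a wedge X v Y: reduced H_k(X v Y) = H_k(X) + H_k(Y).
Each Sigma_g contributes b_1 = 2g.
b_1 = 4 + 18 + 14 + 10 + 22 + 24 = 92

92


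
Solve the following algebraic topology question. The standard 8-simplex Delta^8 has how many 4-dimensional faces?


Delta^8 has 8+1 vertices. A 4-face is a choice of 4+1 vertices.
f_4 = C(8+1, 4+1) = C(9,5) = 126

126


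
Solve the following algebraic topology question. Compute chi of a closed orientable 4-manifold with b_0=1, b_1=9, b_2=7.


By Poincare duality b_k = b_{4-k}, so full Betti numbers: b_0=1, b_1=9, b_2=7, b_3=9, b_4=1.
chi = sum (-1)^k b_k = -9

-9


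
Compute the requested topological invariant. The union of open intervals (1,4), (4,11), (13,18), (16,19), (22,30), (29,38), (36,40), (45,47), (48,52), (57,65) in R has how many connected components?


Sort and merge overlapping open intervals.
Merged: (1,4), (4,11), (13,19), (22,40), (45,47), (48,52), (57,65).
Number of components = 7

7


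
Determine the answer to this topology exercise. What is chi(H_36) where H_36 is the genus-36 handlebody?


A genus-g handlebody deformation retracts to a wedge of g circles.
chi(vee_g S^1) = 1 - g.
chi(H_36) = 1 - 36 = -35

-35


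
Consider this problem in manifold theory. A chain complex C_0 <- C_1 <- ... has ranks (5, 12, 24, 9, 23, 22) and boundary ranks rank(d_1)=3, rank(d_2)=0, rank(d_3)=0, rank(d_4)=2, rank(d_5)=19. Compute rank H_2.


rank H_k = rank(ker d_k) - rank(im d_{k+1}).
rank(ker d_2) = rank(C_2) - rank(d_2) = 24 - 0 = 24.
rank(im d_{2+1}) = 0.
rank H_2 = 24 - 0 = 24

24


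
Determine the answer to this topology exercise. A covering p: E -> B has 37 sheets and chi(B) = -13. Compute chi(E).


For a finite covering: chi(E) = (number of sheets) * chi(B).
chi(E) = 37 * (-13) = -481

-481


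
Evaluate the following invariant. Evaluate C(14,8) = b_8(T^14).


By the Kunneth formula, b_k(T^n) = C(n,k).
b_8(T^14) = C(14,8).
C(14,8) = 14!/(8!*6!) = 3003

3003


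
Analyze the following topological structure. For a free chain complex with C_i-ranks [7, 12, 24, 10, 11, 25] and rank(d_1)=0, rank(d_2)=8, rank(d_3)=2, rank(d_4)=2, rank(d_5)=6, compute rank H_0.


rank H_k = rank(ker d_k) - rank(im d_{k+1}).
rank(ker d_0) = rank(C_0) - rank(d_0) = 7 - 0 = 7.
rank(im d_{0+1}) = 0.
rank H_0 = 7 - 0 = 7

7


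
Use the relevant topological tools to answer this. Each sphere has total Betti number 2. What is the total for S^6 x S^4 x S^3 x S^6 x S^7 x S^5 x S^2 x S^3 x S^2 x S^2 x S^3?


Total Betti number is multiplicative under products.
Each S^d (d>=1) has total Betti number 2.
There are 11 sphere factors.
Total = 2^11 = 2048

2048


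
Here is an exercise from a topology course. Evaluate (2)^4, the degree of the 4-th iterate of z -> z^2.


deg(f) = 2. Degree is multiplicative: deg(f^4) = (deg f)^4.
deg(f^4) = (2)^4 = 16

16


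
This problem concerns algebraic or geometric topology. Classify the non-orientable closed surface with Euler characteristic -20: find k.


chi = 2 - k for closed non-orientable surfaces with k crosscaps.
-20 = 2 - k
k = 2 - (-20) = 22

22


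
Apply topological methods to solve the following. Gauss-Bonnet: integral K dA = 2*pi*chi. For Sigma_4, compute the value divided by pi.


Gauss-Bonnet: integral K dA = 2*pi*chi(M).
chi(Sigma_4) = 2 - 2*4 = -6.
(integral K dA)/pi = 2*chi = 2*(-6) = -12

-12


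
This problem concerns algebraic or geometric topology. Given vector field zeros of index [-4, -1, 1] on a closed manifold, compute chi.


Poincare-Hopf: chi(M) = sum of indices of zeros.
chi = (-4) + (-1) + (1) = -4

-4


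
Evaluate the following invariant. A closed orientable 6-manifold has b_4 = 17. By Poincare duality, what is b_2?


Poincare duality for closed orientable n-manifolds: b_k = b_{n-k}.
Here n = 6, so b_2 = b_4 = 17

17


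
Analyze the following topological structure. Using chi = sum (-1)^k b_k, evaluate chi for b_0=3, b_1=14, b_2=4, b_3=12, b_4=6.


chi = sum_k (-1)^k b_k.
= (3) + (-14) + (4) + (-12) + (6)
= -13

-13


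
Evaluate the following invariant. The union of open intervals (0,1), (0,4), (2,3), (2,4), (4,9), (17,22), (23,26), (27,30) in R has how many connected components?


Sort and merge overlapping open intervals.
Merged: (0,4), (4,9), (17,22), (23,26), (27,30).
Number of components = 5

5


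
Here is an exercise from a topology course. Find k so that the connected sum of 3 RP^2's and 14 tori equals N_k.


Since a >= 1, the sum is non-orientable; each T^2 can be replaced by RP^2 # RP^2 (since T^2#RP^2 = 3RP^2).
Total crosscaps k = 3 + 2*14 = 31.
Check via chi: chi = 3*1 + 14*0 - (3+14-1)*2 = -29 = 2 - k = -29. Consistent.

31


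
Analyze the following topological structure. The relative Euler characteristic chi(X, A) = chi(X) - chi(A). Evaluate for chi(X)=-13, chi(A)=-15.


Relative Euler characteristic: chi(X, A) = chi(X) - chi(A).
= -13 - (-15) = 2

2


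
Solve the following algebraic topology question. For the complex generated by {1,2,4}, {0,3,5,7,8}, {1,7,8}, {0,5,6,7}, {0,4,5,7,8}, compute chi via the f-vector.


Enumerate all faces; f-vector: f_0=9, f_1=22, f_2=21, f_3=10, f_4=2.
chi = sum (-1)^k f_k = 0

0


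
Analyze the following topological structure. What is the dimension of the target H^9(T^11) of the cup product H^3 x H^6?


Cup product: H^p x H^q -> H^{p+q}; here p+q = 3+6 = 9.
rank H^k(T^n) = C(n,k).
C(11,9) = 55

55


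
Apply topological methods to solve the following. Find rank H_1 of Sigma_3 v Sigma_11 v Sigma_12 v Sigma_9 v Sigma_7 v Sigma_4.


For a wedge X v Y: reduced H_k(X v Y) = H_k(X) + H_k(Y).
Each Sigma_g contributes b_1 = 2g.
b_1 = 6 + 22 + 24 + 18 + 14 + 8 = 92

92


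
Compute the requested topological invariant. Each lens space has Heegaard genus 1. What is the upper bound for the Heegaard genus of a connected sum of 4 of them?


Heegaard genus satisfies g(A#B) <= g(A) + g(B).
Each lens space has g = 1.
Upper bound: 4 * 1 = 4

4


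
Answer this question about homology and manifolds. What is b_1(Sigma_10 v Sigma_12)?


For a wedge: H_1(A v B) = H_1(A) + H_1(B).
b_1(Sigma_10) = 20, b_1(Sigma_12) = 24.
b_1 = 20 + 24 = 44

44


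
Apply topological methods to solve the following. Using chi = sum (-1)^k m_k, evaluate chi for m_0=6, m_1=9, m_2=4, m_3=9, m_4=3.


Morse theory: chi(M) = sum_k (-1)^k m_k where m_k = #(index-k critical points).
= (6) + (-9) + (4) + (-9) + (3) = -5

-5


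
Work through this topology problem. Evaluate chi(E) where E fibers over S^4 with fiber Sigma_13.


chi(S^4) = 2 (n even), chi(Sigma_13) = 2 - 2*13 = -24.
chi(E) = 2 * (-24) = -48

-48


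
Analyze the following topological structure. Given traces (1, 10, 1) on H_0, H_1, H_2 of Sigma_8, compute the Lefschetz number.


L(f) = tr(f_0*) - tr(f_1*) + tr(f_2*).
= 1 - (10) + (1)
= -8

-8


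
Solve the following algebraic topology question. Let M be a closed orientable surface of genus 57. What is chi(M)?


For a closed orientable surface of genus g: chi = 2 - 2g.
Here g = 57.
chi = 2 - 2*57 = 2 - 114 = -112

-112


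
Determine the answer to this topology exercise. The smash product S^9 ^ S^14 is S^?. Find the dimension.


S^m ^ S^n = S^{m+n}.
k = 9 + 14 = 23

23


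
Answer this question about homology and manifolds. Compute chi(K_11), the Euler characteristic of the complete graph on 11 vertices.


K_11: V = 11, E = C(11,2) = 55.
chi = V - E = 11 - 55 = -44

-44


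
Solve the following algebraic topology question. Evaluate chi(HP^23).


HP^23 has one cell in each dimension 0, 4, ..., 4*23 (23+1 cells, all even-dim).
chi = 23 + 1 = 24

24


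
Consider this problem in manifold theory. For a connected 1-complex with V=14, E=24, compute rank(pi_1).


For a connected graph: rank(pi_1) = b_1 = E - V + 1 = 1 - chi.
chi = V - E = 14 - 24 = -10.
rank = 1 - (-10) = 24 - 14 + 1 = 11

11


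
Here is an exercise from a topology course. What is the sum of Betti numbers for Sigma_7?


For Sigma_7: b_0 = 1, b_1 = 2g = 14, b_2 = 1.
Total = 1 + 14 + 1 = 16

16


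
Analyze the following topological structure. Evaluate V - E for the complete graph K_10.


K_10: V = 10, E = C(10,2) = 45.
chi = V - E = 10 - 45 = -35

-35


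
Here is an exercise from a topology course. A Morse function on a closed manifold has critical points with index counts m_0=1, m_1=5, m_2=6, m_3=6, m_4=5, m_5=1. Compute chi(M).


Morse theory: chi(M) = sum_k (-1)^k m_k where m_k = #(index-k critical points).
= (1) + (-5) + (6) + (-6) + (5) + (-1) = 0

0


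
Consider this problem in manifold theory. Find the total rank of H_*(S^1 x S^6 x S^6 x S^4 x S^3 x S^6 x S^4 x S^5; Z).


Total Betti number is multiplicative under products.
Each S^d (d>=1) has total Betti number 2.
There are 8 sphere factors.
Total = 2^8 = 256

256


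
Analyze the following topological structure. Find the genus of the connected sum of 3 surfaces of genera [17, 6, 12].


Genus is additive under connected sum of orientable surfaces.
g = 17 + 6 + 12 = 35

35


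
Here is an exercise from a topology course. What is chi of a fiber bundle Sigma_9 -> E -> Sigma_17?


For a fiber bundle F -> E -> B (with CW structure): chi(E) = chi(B) * chi(F).
chi(Sigma_17) = -32, chi(Sigma_9) = -16.
chi(E) = (-32) * (-16) = 512

512


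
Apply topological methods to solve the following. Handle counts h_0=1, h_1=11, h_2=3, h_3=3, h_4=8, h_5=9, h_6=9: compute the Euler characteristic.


Handles of index k contribute (-1)^k to chi (same as CW cells).
chi = (1) + (-11) + (3) + (-3) + (8) + (-9) + (9) = -2

-2


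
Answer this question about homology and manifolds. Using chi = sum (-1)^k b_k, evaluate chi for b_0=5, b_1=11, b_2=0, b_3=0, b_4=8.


chi = sum_k (-1)^k b_k.
= (5) + (-11) + (0) + (0) + (8)
= 2

2


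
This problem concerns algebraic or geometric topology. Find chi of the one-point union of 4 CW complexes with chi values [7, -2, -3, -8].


chi(A v B) = chi(A) + chi(B) - 1 (one point identified).
For 4 spaces: chi = (sum chi_i) - (4 - 1).
sum = -6; chi = -6 - 3 = -9

-9


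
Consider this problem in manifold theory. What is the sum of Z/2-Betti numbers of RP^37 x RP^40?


dim H^*(RP^n; Z/2) = n+1 (one Z/2 in each degree 0..n).
Total Betti number is multiplicative.
Total = (37+1) * (40+1) = 38 * 41 = 1558

1558


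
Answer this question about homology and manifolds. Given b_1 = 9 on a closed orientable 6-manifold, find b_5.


Poincare duality for closed orientable n-manifolds: b_k = b_{n-k}.
Here n = 6, so b_5 = b_1 = 9

9


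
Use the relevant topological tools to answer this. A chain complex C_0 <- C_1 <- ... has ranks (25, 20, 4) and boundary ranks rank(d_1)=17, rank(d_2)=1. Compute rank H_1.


rank H_k = rank(ker d_k) - rank(im d_{k+1}).
rank(ker d_1) = rank(C_1) - rank(d_1) = 20 - 17 = 3.
rank(im d_{1+1}) = 1.
rank H_1 = 3 - 1 = 2

2


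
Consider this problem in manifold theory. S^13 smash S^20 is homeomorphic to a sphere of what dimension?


S^m ^ S^n = S^{m+n}.
k = 13 + 20 = 33

33


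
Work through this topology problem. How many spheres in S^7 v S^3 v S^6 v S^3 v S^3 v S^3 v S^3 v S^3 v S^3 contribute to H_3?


For a wedge of spheres, H_k (k>0) is free on one generator per sphere of dimension k.
Spheres of dimension 3: count = 7.
b_3 = 7

7


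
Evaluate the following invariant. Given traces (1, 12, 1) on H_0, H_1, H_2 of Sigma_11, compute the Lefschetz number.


L(f) = tr(f_0*) - tr(f_1*) + tr(f_2*).
= 1 - (12) + (1)
= -10

-10


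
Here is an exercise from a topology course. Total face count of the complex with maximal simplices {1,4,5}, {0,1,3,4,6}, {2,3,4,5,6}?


Each maximal simplex on m vertices has 2^m - 1 nonempty faces.
Take the union (dedupe shared faces).
Total distinct faces = 57

57


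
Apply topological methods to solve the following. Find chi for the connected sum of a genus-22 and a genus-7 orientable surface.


chi(Sigma_22) = 2 - 2*22 = -42
chi(Sigma_7) = 2 - 2*7 = -12
For surfaces: chi(A#B) = chi(A) + chi(B) - 2.
chi = -42 + -12 - 2 = -56

-56


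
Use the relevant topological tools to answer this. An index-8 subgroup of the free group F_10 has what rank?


Nielsen-Schreier: an index-n subgroup of F_r is free of rank 1 + n(r-1).
Equivalently: chi(cover) = n*chi(base); chi(vee_r S^1) = 1 - 10 = -9.
chi(E) = 8*(-9) = -72; rank = 1 - chi(E) = 1 - (-72) = 73.
rank = 1 + 8*(10-1) = 1 + 72 = 73

73


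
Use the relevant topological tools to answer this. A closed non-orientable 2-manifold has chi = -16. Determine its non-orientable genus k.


chi = 2 - k for closed non-orientable surfaces with k crosscaps.
-16 = 2 - k
k = 2 - (-16) = 18

18


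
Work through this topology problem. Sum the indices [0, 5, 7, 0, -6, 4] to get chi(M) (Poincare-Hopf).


Poincare-Hopf: chi(M) = sum of indices of zeros.
chi = (0) + (5) + (7) + (0) + (-6) + (4) = 10

10


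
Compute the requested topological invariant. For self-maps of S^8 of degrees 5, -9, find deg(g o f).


Degree is multiplicative under composition: deg(g o f) = deg(g) * deg(f).
= -9 * 5 = -45

-45


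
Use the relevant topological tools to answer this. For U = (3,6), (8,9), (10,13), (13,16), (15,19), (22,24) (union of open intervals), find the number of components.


Sort and merge overlapping open intervals.
Merged: (3,6), (8,9), (10,13), (13,19), (22,24).
Number of components = 5

5


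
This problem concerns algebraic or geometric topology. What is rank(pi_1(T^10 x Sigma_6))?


pi_1(A x B) = pi_1(A) x pi_1(B); rank of abelianization = b_1.
b_1(T^10) = 10, b_1(Sigma_6) = 2*6 = 12.
b_1(product) = 10 + 12 = 22

22


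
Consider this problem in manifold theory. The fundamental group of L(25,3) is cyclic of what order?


pi_1(L(p,q)) = Z/pZ for any q coprime to p.
|pi_1(L(25,3))| = 25

25


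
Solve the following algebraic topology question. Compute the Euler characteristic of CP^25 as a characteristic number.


For any closed oriented manifold, <e(TM),[M]> = chi(M).
chi(CP^25) = 25+1 = 26

26


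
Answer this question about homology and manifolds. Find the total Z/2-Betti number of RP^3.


H^k(RP^3; Z/2) = Z/2 for each 0 <= k <= 3.
Total dimension = 3 + 1 = 4

4


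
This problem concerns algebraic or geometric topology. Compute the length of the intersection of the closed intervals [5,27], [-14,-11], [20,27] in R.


Intersection = [max(a_i), min(b_i)] = [20, -11].
Since 20 > -11, the intersection is empty.
Length = 0

0


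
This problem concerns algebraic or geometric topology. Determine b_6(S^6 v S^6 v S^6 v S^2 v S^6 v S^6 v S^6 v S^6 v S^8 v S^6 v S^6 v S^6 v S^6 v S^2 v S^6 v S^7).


For a wedge of spheres, H_k (k>0) is free on one generator per sphere of dimension k.
Spheres of dimension 6: count = 12.
b_6 = 12

12


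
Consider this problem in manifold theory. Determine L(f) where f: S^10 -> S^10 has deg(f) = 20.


On S^10: L(f) = tr(f_0*) + (-1)^10 tr(f_10*) = 1 + (-1)^10 * deg(f).
L(f) = 1 + (-1)^10 * 20 = 1 + 20 = 21

21


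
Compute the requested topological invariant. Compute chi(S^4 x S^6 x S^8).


chi is multiplicative: chi(X x Y) = chi(X) chi(Y).
Each even-dim sphere has chi = 2. There are 3 factors.
chi = 2^3 = 8

8


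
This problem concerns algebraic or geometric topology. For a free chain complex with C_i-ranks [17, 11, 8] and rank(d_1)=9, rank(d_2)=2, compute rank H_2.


rank H_k = rank(ker d_k) - rank(im d_{k+1}).
rank(ker d_2) = rank(C_2) - rank(d_2) = 8 - 2 = 6.
rank(im d_{2+1}) = 0.
rank H_2 = 6 - 0 = 6

6


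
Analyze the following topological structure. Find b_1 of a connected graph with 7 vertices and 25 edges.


For a connected graph: rank(pi_1) = b_1 = E - V + 1 = 1 - chi.
chi = V - E = 7 - 25 = -18.
rank = 1 - (-18) = 25 - 7 + 1 = 19

19


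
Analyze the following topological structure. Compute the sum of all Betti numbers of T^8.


b_k(T^8) = C(8,k), so the sum over k is sum_k C(8,k) = 2^8.
Total = 2^8 = 256

256


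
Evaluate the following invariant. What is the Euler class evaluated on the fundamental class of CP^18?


For any closed oriented manifold, <e(TM),[M]> = chi(M).
chi(CP^18) = 18+1 = 19

19


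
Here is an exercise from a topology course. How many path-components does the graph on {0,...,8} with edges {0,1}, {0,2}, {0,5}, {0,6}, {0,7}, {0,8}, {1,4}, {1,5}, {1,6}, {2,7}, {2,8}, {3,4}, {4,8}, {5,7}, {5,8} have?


Run DFS/union-find over 9 vertices.
V = 9, E = 15.
Number of components = 1

1


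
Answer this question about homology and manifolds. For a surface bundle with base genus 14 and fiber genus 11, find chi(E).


For a fiber bundle F -> E -> B (with CW structure): chi(E) = chi(B) * chi(F).
chi(Sigma_14) = -26, chi(Sigma_11) = -20.
chi(E) = (-26) * (-20) = 520

520


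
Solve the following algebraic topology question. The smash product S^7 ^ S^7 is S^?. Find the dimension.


S^m ^ S^n = S^{m+n}.
k = 7 + 7 = 14

14


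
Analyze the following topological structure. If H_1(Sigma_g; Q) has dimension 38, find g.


For a closed orientable surface: b_1 = 2g.
38 = 2g
g = 38 / 2 = 19

19


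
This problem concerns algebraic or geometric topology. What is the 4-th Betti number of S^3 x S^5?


Each S^d has Poincare polynomial 1 + t^d.
The product S^3 x S^5 has Poincare polynomial prod(1+t^d_i).
Expanding: b_0=1, b_3=1, b_5=1, b_8=1.
b_4 = 0

0


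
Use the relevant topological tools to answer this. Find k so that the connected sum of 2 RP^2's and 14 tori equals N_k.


Since a >= 1, the sum is non-orientable; each T^2 can be replaced by RP^2 # RP^2 (since T^2#RP^2 = 3RP^2).
Total crosscaps k = 2 + 2*14 = 30.
Check via chi: chi = 2*1 + 14*0 - (2+14-1)*2 = -28 = 2 - k = -28. Consistent.

30


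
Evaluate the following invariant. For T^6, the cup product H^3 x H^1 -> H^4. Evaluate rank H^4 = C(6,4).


Cup product: H^p x H^q -> H^{p+q}; here p+q = 3+1 = 4.
rank H^k(T^n) = C(n,k).
C(6,4) = 15

15


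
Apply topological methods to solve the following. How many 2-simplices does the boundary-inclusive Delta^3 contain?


Delta^3 has 3+1 vertices. A 2-face is a choice of 2+1 vertices.
f_2 = C(3+1, 2+1) = C(4,3) = 4

4


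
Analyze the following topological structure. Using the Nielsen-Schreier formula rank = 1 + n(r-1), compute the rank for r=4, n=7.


Nielsen-Schreier: an index-n subgroup of F_r is free of rank 1 + n(r-1).
Equivalently: chi(cover) = n*chi(base); chi(vee_r S^1) = 1 - 4 = -3.
chi(E) = 7*(-3) = -21; rank = 1 - chi(E) = 1 - (-21) = 22.
rank = 1 + 7*(4-1) = 1 + 21 = 22

22


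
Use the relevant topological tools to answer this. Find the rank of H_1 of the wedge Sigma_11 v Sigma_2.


For a wedge: H_1(A v B) = H_1(A) + H_1(B).
b_1(Sigma_11) = 22, b_1(Sigma_2) = 4.
b_1 = 22 + 4 = 26

26


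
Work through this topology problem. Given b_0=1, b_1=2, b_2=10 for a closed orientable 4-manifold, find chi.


By Poincare duality b_k = b_{4-k}, so full Betti numbers: b_0=1, b_1=2, b_2=10, b_3=2, b_4=1.
chi = sum (-1)^k b_k = 8

8


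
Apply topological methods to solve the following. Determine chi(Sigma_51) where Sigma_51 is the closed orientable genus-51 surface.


For a closed orientable surface of genus g: chi = 2 - 2g.
Here g = 51.
chi = 2 - 2*51 = 2 - 102 = -100

-100


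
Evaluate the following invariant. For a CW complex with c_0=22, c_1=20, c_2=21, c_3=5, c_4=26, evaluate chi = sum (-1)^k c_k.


chi = sum_k (-1)^k c_k.
= (-1)^0*22 + (-1)^1*20 + (-1)^2*21 + (-1)^3*5 + (-1)^4*26
= (22) + (-20) + (21) + (-5) + (26)
= 44

44


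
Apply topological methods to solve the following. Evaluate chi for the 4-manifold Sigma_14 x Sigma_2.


chi(Sigma_14) = 2 - 2*14 = -26
chi(Sigma_2) = 2 - 2*2 = -2
chi(product) = (-26) * (-2) = 52

52


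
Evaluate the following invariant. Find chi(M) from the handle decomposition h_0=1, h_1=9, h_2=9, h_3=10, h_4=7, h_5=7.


Handles of index k contribute (-1)^k to chi (same as CW cells).
chi = (1) + (-9) + (9) + (-10) + (7) + (-7) = -9

-9


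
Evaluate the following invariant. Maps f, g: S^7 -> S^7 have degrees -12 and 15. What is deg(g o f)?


Degree is multiplicative under composition: deg(g o f) = deg(g) * deg(f).
= 15 * -12 = -180

-180


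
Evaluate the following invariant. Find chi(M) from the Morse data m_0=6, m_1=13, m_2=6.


Morse theory: chi(M) = sum_k (-1)^k m_k where m_k = #(index-k critical points).
= (6) + (-13) + (6) = -1

-1
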